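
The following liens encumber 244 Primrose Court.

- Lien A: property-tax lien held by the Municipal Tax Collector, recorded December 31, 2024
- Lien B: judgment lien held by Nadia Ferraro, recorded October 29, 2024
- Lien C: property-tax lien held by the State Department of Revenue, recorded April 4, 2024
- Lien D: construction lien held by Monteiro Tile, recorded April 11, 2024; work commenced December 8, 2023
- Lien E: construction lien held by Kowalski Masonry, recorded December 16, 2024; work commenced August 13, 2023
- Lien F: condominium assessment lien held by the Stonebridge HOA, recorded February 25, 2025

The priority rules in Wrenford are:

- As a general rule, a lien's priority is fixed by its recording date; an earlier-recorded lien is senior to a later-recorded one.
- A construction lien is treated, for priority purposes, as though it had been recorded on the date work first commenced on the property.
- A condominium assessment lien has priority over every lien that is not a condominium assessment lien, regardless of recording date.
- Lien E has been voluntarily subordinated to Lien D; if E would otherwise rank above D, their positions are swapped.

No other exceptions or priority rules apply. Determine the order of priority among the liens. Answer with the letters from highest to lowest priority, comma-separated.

Effective dates after the stated exceptions: D relates back to December 8, 2023 (work commenced); E relates back to August 13, 2023 (work commenced).
As a condominium assessment lien, F is senior to every other lien.
Among the remaining liens, by effective date: E (August 13, 2023), D (December 8, 2023), C (April 4, 2024), B (October 29, 2024), A (December 31, 2024).
The subordination applies — E was senior to D — so E and D swap.

F, D, E, C, B, A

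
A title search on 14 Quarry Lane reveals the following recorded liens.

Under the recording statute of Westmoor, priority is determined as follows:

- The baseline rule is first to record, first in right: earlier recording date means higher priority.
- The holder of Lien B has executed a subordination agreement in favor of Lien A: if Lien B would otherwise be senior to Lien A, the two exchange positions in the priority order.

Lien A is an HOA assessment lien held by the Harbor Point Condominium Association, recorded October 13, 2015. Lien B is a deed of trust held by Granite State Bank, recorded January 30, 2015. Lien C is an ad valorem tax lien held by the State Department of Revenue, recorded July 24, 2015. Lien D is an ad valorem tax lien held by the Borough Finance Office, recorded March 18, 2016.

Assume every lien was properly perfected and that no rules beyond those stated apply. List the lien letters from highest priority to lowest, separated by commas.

Ordering by effective date: B (January 30, 2015), C (July 24, 2015), A (October 13, 2015), D (March 18, 2016).
The subordination applies — B was senior to A — so B and A swap.

A, C, B, D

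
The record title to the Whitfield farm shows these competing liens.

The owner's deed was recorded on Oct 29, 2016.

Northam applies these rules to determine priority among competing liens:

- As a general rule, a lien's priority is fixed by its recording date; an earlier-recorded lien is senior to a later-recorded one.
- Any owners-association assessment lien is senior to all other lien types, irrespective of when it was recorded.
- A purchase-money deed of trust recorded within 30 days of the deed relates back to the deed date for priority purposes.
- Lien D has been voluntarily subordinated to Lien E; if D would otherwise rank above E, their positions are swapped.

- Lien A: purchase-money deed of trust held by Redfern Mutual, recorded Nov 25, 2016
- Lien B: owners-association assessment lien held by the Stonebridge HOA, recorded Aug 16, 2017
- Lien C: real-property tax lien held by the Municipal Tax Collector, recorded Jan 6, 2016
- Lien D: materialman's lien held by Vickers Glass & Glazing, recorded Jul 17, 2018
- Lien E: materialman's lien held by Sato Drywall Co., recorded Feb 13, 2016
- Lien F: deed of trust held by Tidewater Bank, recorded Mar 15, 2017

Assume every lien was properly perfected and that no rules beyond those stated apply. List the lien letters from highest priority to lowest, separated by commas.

Effective dates after the stated exceptions: A relates back to the deed date Oct 29, 2016.
As an owners-association assessment lien, B is senior to every other lien.
The other liens, earliest effective date first: C (Jan 6, 2016), E (Feb 13, 2016), A (Oct 29, 2016), F (Mar 15, 2017), D (Jul 17, 2018).
Since D is not senior to E, the subordination leaves the order unchanged.

B, C, E, A, F, D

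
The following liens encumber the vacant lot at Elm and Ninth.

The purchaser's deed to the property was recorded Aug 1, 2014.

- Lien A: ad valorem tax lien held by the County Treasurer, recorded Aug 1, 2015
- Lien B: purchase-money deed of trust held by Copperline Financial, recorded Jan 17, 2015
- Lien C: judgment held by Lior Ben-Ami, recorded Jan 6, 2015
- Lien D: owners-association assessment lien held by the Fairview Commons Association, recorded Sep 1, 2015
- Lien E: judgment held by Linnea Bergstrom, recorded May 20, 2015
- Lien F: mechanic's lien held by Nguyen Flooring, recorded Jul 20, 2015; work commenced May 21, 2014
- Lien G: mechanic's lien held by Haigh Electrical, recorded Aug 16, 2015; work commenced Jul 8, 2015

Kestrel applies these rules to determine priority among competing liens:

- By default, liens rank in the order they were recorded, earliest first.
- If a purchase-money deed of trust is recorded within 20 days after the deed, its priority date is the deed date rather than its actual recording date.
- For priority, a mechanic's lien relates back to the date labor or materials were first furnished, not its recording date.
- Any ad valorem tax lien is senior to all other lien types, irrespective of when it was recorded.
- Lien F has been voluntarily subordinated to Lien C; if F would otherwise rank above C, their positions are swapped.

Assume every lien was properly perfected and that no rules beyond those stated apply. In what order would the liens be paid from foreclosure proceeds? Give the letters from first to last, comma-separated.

A, C, F, B, E, G, D

First, effective dates: B was recorded 169 days after the deed, outside the 20-day window, so it keeps its recording date; F's effective date is May 21, 2014, when work began; G's effective date is Jul 8, 2015, when work began.
A is an ad valorem tax lien, so it outranks all other liens regardless of date.
Among the remaining liens, by effective date: F (May 21, 2014), C (Jan 6, 2015), B (Jan 17, 2015), E (May 20, 2015), G (Jul 8, 2015), D (Sep 1, 2015).
F is senior to C before the subordination, so the two trade places.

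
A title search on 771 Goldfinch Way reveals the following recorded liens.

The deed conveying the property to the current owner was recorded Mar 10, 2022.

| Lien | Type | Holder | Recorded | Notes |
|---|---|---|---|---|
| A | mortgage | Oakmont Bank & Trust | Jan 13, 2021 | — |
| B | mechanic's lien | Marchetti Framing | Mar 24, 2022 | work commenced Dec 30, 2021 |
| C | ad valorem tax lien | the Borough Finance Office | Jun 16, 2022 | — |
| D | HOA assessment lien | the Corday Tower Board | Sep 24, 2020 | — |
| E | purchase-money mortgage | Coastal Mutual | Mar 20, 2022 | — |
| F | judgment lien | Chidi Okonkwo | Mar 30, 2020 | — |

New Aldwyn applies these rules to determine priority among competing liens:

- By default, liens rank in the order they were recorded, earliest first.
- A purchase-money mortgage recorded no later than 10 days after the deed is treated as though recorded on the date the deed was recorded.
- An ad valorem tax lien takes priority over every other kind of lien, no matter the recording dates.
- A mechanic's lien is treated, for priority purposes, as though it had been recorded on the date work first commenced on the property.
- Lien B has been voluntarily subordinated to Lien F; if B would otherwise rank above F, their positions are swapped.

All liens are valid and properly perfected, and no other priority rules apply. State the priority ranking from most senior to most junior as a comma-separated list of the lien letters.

C, F, D, A, B, E

Adjusting effective dates: B relates back to Dec 30, 2021 (work commenced); E relates back to the deed date Mar 10, 2022.
As an ad valorem tax lien, C is senior to every other lien.
Remaining liens by effective date: F (Mar 30, 2020), D (Sep 24, 2020), A (Jan 13, 2021), B (Dec 30, 2021), E (Mar 10, 2022).
B already ranks below F; the subordination has no effect.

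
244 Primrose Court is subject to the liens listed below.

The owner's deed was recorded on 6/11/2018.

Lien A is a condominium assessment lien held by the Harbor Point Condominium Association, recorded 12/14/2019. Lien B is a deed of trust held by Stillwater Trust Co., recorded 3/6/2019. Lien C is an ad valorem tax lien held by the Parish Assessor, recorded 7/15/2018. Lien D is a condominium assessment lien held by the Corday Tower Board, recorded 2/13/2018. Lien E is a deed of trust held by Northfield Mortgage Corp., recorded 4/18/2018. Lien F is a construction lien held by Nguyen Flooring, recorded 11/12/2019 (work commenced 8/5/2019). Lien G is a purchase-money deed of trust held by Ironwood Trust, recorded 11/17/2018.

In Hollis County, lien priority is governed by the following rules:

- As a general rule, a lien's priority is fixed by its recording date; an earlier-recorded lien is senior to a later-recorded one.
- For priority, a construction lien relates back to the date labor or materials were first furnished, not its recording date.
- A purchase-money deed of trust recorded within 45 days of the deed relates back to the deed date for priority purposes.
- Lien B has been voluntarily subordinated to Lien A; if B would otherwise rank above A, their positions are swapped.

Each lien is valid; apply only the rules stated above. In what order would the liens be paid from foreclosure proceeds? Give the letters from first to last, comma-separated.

D, E, C, G, A, F, B

Effective dates: F's effective date is 8/5/2019, when work began; G missed the 45-day window (159 days after the deed), so its recording date stands.
Sorted by effective date: D (2/13/2018), E (4/18/2018), C (7/15/2018), G (11/17/2018), B (3/6/2019), F (8/5/2019), A (12/14/2019).
Because B would otherwise rank above A, the subordination swaps them.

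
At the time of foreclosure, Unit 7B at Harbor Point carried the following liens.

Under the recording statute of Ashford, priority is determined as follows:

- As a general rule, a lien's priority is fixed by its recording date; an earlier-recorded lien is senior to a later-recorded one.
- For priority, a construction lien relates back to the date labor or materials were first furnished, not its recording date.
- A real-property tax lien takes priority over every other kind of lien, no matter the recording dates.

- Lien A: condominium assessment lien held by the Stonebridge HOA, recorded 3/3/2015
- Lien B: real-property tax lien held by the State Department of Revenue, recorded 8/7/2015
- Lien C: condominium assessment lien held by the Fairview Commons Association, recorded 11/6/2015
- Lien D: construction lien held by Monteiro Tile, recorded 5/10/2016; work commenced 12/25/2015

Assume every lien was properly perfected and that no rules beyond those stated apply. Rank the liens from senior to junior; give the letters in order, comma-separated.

Adjusting effective dates: D's effective date is 12/25/2015, when work began.
As a real-property tax lien, B is senior to every other lien.
Among the remaining liens, by effective date: A (3/3/2015), C (11/6/2015), D (12/25/2015).

B, A, C, D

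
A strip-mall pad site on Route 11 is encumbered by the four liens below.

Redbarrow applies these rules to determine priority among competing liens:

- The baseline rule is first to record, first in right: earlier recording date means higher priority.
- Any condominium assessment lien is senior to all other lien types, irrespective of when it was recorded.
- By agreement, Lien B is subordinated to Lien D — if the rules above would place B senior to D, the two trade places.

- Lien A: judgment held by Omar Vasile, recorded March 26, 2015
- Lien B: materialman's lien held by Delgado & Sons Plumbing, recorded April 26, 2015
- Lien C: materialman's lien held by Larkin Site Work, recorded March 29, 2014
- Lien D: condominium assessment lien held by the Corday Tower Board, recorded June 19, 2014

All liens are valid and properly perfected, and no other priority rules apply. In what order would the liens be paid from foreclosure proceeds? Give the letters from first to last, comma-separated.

D, C, A, B

D is a condominium assessment lien, so it outranks all other liens regardless of date.
Remaining liens by effective date: C (March 29, 2014), A (March 26, 2015), B (April 26, 2015).
Since B is not senior to D, the subordination leaves the order unchanged.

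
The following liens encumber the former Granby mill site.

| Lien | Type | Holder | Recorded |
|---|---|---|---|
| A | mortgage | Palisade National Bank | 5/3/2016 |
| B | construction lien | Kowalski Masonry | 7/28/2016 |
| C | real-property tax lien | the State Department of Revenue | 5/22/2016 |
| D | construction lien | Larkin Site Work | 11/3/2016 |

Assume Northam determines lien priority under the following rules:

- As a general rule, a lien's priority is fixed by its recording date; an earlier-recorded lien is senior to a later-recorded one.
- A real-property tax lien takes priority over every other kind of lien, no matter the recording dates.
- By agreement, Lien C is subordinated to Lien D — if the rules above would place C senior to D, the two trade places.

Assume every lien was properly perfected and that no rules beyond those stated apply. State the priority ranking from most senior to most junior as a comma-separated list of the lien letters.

D, A, B, C

C, as a real-property tax lien, has superpriority and ranks first.
Among the remaining liens, by effective date: A (5/3/2016), B (7/28/2016), D (11/3/2016).
C would otherwise be senior to D, so under the subordination agreement C and D exchange positions.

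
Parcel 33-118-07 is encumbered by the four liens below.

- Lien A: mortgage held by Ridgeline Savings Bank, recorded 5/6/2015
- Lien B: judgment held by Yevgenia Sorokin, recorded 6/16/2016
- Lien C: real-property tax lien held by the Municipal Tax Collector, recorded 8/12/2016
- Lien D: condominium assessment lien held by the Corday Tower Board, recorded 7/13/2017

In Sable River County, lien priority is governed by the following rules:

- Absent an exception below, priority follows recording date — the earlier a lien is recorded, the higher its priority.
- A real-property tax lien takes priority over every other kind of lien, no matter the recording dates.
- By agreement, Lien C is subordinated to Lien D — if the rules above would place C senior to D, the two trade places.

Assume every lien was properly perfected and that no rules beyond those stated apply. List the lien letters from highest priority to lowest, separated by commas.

C is a real-property tax lien, so it outranks all other liens regardless of date.
Remaining liens by effective date: A (5/6/2015), B (6/16/2016), D (7/13/2017).
The subordination applies — C was senior to D — so C and D swap.

D, A, B, C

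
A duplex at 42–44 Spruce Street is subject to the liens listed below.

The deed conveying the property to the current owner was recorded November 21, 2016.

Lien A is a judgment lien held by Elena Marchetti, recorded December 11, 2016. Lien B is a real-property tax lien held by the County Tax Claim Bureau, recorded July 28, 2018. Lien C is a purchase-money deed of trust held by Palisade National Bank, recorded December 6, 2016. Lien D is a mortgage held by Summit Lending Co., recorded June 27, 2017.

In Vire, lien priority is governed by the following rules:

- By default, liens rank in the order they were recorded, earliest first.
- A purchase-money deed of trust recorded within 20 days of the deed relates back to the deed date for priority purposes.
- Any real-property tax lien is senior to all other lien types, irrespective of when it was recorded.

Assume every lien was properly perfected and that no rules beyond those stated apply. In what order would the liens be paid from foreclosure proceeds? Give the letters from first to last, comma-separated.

First, effective dates: C was recorded within the 20-day window, so its effective date is the deed date November 21, 2016.
B, as a real-property tax lien, has superpriority and ranks first.
The other liens, earliest effective date first: C (November 21, 2016), A (December 11, 2016), D (June 27, 2017).

B, C, A, D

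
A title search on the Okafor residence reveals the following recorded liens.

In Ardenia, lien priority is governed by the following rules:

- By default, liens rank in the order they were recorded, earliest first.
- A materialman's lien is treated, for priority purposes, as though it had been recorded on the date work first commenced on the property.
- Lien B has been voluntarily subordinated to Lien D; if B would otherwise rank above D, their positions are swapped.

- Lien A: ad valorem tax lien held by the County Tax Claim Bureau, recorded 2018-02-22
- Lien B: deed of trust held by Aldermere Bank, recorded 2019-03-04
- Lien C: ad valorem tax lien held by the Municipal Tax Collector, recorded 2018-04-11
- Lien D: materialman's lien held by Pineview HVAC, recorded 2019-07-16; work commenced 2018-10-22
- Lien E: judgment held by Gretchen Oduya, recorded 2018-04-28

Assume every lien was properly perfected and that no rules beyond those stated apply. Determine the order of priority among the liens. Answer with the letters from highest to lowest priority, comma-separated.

A, C, E, D, B

Effective dates: D relates back to 2018-10-22 (work commenced).
Sorted by effective date: A (2018-02-22), C (2018-04-11), E (2018-04-28), D (2018-10-22), B (2019-03-04).
Since B is not senior to D, the subordination leaves the order unchanged.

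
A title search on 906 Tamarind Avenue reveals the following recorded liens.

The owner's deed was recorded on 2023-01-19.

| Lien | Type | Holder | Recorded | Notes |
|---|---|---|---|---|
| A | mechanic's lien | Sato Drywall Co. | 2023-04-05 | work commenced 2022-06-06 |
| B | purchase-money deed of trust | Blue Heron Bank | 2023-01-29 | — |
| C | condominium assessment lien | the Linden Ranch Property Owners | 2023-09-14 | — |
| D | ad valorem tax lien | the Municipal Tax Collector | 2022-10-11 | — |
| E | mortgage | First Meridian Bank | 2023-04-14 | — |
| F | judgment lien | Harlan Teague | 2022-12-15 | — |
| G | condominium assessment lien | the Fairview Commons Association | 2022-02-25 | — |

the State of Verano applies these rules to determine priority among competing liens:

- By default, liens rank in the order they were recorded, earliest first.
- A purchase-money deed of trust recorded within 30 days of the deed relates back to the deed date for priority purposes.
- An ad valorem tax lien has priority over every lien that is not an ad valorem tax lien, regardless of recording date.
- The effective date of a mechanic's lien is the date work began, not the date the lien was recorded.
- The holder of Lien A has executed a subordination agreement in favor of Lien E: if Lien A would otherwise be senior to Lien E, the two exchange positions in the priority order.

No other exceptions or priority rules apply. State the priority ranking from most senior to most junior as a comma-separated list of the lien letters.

Effective dates after the stated exceptions: A relates back to 2022-06-06 (work commenced); B's effective date is the deed date, 2023-01-19.
D, as an ad valorem tax lien, has superpriority and ranks first.
Ordering the rest by effective date: G (2022-02-25), A (2022-06-06), F (2022-12-15), B (2023-01-19), E (2023-04-14), C (2023-09-14).
The subordination applies — A was senior to E — so A and E swap.

D, G, E, F, B, A, C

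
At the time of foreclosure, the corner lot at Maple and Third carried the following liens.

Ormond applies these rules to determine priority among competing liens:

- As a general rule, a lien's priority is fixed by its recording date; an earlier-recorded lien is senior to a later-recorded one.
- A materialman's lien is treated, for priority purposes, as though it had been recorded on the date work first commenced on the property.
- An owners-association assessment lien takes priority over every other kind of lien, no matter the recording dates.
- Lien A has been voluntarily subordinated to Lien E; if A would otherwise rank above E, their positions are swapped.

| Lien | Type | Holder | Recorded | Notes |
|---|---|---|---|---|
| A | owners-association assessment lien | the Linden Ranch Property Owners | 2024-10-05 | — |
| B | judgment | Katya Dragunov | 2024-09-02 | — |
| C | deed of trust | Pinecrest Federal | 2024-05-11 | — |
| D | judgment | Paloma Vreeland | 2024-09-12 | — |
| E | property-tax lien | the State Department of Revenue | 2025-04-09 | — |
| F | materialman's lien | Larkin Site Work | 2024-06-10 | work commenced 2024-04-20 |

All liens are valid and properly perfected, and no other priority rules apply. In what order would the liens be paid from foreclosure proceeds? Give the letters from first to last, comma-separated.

Adjusting effective dates: F relates back to 2024-04-20 (work commenced).
A is an owners-association assessment lien, so it outranks all other liens regardless of date.
The other liens, earliest effective date first: F (2024-04-20), C (2024-05-11), B (2024-09-02), D (2024-09-12), E (2025-04-09).
A is senior to E before the subordination, so the two trade places.

E, F, C, B, D, A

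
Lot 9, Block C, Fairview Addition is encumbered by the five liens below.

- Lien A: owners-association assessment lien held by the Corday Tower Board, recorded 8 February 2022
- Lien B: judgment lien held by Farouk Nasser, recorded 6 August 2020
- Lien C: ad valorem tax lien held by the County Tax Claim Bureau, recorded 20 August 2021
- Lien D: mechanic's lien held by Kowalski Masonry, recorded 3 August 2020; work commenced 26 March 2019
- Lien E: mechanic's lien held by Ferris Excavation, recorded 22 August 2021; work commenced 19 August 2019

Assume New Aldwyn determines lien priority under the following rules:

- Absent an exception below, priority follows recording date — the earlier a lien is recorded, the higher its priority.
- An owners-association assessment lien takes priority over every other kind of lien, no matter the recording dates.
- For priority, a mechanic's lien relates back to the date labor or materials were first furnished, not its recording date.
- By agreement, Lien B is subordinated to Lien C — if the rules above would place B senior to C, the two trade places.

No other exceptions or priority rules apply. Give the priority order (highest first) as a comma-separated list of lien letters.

First, effective dates: D's effective date is 26 March 2019, when work began; E is treated as recorded 19 August 2019, the work-commencement date.
A, as an owners-association assessment lien, has superpriority and ranks first.
The other liens, earliest effective date first: D (26 March 2019), E (19 August 2019), B (6 August 2020), C (20 August 2021).
B would otherwise be senior to C, so under the subordination agreement B and C exchange positions.

A, D, E, C, B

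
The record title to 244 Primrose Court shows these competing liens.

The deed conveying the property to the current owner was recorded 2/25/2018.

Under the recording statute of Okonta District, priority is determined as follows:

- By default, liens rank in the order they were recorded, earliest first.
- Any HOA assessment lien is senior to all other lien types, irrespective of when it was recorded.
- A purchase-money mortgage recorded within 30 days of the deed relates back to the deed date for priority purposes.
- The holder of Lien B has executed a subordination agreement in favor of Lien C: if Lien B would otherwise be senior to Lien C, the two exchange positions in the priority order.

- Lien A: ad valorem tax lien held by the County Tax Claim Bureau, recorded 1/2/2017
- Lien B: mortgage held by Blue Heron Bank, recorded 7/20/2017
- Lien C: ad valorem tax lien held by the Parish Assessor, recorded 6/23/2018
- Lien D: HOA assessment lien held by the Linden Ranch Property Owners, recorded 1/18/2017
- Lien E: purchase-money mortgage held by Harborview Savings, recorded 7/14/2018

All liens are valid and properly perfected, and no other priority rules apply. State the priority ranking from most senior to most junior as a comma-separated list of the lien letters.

D, A, C, B, E

Adjusting effective dates: E was recorded 139 days after the deed, outside the 30-day window, so it keeps its recording date.
D is an HOA assessment lien, so it outranks all other liens regardless of date.
Ordering the rest by effective date: A (1/2/2017), B (7/20/2017), C (6/23/2018), E (7/14/2018).
The subordination applies — B was senior to C — so B and C swap.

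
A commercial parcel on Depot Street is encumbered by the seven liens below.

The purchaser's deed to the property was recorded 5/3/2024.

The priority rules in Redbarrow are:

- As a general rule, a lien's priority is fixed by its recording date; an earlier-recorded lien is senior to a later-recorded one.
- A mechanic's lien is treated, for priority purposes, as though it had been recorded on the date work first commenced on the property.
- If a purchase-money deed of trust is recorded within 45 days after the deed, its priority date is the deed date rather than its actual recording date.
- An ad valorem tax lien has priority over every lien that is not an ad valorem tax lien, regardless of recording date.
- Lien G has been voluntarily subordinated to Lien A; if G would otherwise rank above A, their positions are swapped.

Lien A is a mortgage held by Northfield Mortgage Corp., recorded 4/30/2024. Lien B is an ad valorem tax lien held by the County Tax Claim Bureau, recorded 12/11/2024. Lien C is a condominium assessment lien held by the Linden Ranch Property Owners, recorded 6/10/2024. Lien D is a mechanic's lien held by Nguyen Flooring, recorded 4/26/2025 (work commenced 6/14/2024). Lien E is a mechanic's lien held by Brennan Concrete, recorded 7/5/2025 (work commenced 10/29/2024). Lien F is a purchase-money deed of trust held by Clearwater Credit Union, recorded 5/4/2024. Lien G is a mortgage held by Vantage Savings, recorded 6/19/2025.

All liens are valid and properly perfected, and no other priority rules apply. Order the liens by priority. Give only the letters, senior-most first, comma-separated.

Adjusting effective dates: D is treated as recorded 6/14/2024, the work-commencement date; E relates back to 10/29/2024 (work commenced); F's effective date is the deed date, 5/3/2024.
B, as an ad valorem tax lien, has superpriority and ranks first.
Among the remaining liens, by effective date: A (4/30/2024), F (5/3/2024), C (6/10/2024), D (6/14/2024), E (10/29/2024), G (6/19/2025).
G already ranks below A; the subordination has no effect.

B, A, F, C, D, E, G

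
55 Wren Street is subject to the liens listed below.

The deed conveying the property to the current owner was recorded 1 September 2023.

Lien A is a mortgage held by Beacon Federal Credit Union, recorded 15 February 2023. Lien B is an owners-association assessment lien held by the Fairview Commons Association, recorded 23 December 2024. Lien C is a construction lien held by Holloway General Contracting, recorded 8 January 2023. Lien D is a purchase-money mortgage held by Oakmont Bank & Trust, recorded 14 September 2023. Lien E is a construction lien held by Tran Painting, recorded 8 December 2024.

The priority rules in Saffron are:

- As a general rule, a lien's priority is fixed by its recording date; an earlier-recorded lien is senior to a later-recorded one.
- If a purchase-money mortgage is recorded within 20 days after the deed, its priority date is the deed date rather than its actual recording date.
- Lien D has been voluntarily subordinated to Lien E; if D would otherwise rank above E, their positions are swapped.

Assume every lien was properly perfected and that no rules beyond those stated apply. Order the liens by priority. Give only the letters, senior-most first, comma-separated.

C, A, E, D, B

First, effective dates: D's effective date is the deed date, 1 September 2023.
By effective date, earliest first: C (8 January 2023), A (15 February 2023), D (1 September 2023), E (8 December 2024), B (23 December 2024).
Because D would otherwise rank above E, the subordination swaps them.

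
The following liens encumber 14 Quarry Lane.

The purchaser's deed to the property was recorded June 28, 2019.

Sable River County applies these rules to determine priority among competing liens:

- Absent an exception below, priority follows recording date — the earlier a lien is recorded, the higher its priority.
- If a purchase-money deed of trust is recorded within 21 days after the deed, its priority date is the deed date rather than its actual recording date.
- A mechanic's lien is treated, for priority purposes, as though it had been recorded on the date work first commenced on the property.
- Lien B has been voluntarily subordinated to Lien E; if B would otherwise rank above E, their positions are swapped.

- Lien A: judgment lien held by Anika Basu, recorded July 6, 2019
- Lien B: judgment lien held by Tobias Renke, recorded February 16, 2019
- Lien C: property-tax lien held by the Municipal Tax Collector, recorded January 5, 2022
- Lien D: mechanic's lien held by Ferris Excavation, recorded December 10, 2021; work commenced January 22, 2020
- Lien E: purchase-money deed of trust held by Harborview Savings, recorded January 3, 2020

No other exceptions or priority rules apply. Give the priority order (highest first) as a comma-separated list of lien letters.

E, A, B, D, C

Effective dates: D's effective date is January 22, 2020, when work began; E missed the 21-day window (189 days after the deed), so its recording date stands.
By effective date, earliest first: B (February 16, 2019), A (July 6, 2019), E (January 3, 2020), D (January 22, 2020), C (January 5, 2022).
B would otherwise be senior to E, so under the subordination agreement B and E exchange positions.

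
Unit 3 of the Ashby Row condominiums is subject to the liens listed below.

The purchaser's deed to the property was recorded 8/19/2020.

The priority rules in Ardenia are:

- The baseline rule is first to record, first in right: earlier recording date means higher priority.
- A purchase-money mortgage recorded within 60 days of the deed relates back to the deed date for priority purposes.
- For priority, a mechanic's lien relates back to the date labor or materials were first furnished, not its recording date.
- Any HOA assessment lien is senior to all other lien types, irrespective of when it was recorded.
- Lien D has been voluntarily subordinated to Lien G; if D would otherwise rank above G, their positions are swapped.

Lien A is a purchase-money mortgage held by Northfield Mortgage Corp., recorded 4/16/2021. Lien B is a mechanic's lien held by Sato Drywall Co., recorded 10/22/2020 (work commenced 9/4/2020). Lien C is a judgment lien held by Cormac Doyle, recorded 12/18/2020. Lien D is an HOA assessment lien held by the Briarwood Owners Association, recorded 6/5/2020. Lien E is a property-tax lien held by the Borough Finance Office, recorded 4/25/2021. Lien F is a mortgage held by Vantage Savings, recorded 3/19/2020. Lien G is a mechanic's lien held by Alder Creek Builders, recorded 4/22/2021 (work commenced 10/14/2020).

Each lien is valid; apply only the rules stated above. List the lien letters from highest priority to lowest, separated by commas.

First, effective dates: A missed the 60-day window (240 days after the deed), so its recording date stands; B's effective date is 9/4/2020, when work began; G's effective date is 10/14/2020, when work began.
D is an HOA assessment lien, so it outranks all other liens regardless of date.
Ordering the rest by effective date: F (3/19/2020), B (9/4/2020), G (10/14/2020), C (12/18/2020), A (4/16/2021), E (4/25/2021).
D would otherwise be senior to G, so under the subordination agreement D and G exchange positions.

G, F, B, D, C, A, E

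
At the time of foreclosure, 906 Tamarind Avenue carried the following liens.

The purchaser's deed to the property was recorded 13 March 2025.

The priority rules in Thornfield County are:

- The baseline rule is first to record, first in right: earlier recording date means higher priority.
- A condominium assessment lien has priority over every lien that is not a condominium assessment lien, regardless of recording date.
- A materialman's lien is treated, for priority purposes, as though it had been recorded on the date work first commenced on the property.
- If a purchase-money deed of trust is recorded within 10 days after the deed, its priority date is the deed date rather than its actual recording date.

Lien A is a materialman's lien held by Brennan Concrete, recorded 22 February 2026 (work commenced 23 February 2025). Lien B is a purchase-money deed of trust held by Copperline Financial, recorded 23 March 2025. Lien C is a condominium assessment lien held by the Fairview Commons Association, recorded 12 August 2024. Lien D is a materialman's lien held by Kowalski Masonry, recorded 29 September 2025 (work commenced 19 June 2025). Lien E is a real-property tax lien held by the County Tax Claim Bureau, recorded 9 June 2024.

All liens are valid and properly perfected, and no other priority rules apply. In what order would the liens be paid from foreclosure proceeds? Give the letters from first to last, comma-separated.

C, E, A, B, D

First, effective dates: A's effective date is 23 February 2025, when work began; B's effective date is the deed date, 13 March 2025; D relates back to 19 June 2025 (work commenced).
C is a condominium assessment lien and takes priority over every other lien.
Remaining liens by effective date: E (9 June 2024), A (23 February 2025), B (13 March 2025), D (19 June 2025).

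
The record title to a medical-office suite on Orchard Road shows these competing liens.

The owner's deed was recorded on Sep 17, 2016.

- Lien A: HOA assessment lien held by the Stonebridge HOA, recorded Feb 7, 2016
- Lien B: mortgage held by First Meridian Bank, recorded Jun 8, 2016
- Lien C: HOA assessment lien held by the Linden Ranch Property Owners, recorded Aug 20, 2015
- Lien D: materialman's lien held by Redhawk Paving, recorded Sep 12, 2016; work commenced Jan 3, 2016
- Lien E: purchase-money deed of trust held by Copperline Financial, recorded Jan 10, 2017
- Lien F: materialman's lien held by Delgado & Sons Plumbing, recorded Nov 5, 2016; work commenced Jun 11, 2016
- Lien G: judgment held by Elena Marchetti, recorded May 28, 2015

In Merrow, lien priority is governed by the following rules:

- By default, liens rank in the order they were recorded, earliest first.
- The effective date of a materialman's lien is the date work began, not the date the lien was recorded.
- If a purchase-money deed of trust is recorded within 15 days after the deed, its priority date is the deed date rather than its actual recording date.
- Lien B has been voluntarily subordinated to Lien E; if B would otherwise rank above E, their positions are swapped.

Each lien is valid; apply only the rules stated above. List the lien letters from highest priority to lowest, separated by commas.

Adjusting effective dates: D's effective date is Jan 3, 2016, when work began; E was recorded 115 days after the deed, outside the 15-day window, so it keeps its recording date; F is treated as recorded Jun 11, 2016, the work-commencement date.
By effective date: G (May 28, 2015), C (Aug 20, 2015), D (Jan 3, 2016), A (Feb 7, 2016), B (Jun 8, 2016), F (Jun 11, 2016), E (Jan 10, 2017).
B is senior to E before the subordination, so the two trade places.

G, C, D, A, E, F, B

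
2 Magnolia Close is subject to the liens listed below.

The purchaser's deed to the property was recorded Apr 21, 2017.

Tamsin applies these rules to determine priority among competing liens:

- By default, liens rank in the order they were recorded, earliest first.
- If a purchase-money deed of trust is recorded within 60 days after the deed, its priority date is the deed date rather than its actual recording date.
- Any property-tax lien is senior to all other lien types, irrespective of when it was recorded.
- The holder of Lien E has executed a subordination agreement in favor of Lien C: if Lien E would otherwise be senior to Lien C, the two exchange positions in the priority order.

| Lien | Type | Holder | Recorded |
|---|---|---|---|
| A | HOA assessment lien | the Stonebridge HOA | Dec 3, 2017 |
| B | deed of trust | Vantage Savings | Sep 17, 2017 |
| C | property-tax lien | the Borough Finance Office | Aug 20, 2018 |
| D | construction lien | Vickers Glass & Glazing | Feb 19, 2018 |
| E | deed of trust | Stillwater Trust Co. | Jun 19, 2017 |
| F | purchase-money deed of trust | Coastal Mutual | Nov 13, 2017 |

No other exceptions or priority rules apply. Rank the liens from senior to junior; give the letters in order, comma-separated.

Effective dates: F was recorded 206 days after the deed, outside the 60-day window, so it keeps its recording date.
C, as a property-tax lien, has superpriority and ranks first.
The other liens, earliest effective date first: E (Jun 19, 2017), B (Sep 17, 2017), F (Nov 13, 2017), A (Dec 3, 2017), D (Feb 19, 2018).
E already ranks below C; the subordination has no effect.

C, E, B, F, A, D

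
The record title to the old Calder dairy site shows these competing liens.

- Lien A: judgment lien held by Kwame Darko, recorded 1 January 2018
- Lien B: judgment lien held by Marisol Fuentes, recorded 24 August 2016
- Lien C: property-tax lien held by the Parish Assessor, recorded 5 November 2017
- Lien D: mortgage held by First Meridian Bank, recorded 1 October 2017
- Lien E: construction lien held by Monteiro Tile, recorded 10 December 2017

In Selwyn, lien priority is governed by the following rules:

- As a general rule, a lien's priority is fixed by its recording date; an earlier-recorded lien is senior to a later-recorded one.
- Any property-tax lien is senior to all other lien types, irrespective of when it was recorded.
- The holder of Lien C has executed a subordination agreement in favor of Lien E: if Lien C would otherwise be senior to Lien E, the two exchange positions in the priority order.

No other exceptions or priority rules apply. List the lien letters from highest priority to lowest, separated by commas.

C, as a property-tax lien, has superpriority and ranks first.
Remaining liens by effective date: B (24 August 2016), D (1 October 2017), E (10 December 2017), A (1 January 2018).
C would otherwise be senior to E, so under the subordination agreement C and E exchange positions.

E, B, D, C, A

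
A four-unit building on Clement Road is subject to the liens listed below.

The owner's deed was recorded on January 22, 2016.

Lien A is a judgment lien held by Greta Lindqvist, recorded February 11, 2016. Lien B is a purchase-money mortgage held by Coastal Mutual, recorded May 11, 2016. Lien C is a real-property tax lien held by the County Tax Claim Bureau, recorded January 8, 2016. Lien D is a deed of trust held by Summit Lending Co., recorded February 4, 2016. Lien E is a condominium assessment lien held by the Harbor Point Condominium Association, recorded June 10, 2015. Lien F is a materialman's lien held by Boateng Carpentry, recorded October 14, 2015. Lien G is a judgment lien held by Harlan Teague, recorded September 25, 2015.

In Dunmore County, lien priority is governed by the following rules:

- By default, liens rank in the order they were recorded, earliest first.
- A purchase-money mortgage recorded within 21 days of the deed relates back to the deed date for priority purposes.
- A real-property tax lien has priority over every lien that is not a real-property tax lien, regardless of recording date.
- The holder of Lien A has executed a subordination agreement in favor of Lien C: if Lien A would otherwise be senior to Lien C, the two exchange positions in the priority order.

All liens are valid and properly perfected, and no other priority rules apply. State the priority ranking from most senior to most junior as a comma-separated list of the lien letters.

C, E, G, F, D, A, B

First, effective dates: B was recorded 110 days after the deed, outside the 21-day window, so it keeps its recording date.
C is a real-property tax lien and takes priority over every other lien.
Remaining liens by effective date: E (June 10, 2015), G (September 25, 2015), F (October 14, 2015), D (February 4, 2016), A (February 11, 2016), B (May 11, 2016).
Since A is not senior to C, the subordination leaves the order unchanged.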